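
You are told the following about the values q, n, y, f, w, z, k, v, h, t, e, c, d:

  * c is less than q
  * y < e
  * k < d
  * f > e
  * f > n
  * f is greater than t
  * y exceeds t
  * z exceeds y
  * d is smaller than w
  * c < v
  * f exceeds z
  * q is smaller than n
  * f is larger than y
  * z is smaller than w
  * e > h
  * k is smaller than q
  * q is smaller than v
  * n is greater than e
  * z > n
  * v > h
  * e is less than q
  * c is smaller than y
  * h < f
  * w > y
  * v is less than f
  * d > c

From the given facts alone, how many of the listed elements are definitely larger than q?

5

From q the given relations immediately reach n, v.
From those, z, f — 4 in total.
From those, w — 5 in total.
Nothing else is reachable above q; 5 in all.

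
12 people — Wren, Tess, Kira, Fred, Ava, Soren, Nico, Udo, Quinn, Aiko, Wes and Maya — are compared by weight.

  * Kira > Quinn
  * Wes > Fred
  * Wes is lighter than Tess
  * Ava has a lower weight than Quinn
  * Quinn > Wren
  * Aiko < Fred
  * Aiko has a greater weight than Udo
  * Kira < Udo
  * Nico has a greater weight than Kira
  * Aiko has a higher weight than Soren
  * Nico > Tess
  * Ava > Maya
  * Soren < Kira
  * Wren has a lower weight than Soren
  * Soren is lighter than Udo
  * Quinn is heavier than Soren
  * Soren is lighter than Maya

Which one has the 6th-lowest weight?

Piecing the relations together gives one ordering: Wren < Soren < Maya < Ava < Quinn < Kira < Udo < Aiko < Fred < Wes < Tess < Nico.
The 6th smallest is Kira.

Kira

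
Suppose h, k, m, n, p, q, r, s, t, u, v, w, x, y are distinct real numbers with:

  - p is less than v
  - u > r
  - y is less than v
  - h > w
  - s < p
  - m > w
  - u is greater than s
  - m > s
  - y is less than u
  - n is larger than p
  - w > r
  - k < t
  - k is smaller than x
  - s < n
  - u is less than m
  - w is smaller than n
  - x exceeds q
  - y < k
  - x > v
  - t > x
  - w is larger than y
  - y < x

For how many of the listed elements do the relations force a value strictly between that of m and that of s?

The relations place s below m. An element lies strictly between them when it is forced above s and also forced below m.
Above s: {p, v, n, u, x, t}. Below m: {r, y, w, u}.
Intersection: {u} — 1.

1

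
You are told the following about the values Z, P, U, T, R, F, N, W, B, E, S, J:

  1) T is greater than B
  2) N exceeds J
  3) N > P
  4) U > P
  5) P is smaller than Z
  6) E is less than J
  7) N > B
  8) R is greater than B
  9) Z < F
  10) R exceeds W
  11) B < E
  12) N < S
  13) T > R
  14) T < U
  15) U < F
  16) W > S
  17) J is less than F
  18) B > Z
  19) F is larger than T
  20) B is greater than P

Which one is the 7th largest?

N

Chaining the given pairs: P < Z < B < E < J < N < S < W < R < T < U < F.
The 7th largest is N.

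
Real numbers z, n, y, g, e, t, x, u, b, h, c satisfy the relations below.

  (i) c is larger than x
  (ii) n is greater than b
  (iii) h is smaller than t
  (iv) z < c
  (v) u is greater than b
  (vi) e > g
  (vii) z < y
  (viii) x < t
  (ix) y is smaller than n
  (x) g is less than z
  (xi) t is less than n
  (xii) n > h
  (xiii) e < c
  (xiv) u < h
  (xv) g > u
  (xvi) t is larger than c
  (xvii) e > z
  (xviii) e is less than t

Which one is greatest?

Chaining downward from n: directly below it, b, y, h, t; then u, z, x, e, c; then g.
That covers every other element, and nothing is given above n, so n is the greatest.

n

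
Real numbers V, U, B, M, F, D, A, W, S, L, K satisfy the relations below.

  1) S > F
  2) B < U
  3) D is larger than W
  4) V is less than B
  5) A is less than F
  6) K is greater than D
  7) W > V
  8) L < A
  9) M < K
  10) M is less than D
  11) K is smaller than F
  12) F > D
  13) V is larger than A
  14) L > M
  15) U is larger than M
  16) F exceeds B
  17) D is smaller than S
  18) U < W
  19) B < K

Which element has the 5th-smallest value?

Chaining the given pairs: M < L < A < V < B < U < W < D < K < F < S.
Counting 5 from the smallest end gives B.

B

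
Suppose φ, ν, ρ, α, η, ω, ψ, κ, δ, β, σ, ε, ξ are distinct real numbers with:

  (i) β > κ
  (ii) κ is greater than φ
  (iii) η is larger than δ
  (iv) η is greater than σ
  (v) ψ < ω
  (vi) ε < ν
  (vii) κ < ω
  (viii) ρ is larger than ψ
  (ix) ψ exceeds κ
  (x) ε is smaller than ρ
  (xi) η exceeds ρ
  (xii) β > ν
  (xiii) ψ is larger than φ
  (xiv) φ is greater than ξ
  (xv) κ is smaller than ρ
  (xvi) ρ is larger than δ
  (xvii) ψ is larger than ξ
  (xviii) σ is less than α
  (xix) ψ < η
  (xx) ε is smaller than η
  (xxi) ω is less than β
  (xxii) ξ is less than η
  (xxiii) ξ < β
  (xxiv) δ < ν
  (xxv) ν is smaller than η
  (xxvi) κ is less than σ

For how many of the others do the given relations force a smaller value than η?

The elements the relations force below η are ξ, δ, ε, ν, φ, κ, ψ, ρ, σ — no chain reaches any other.
That is 9.

9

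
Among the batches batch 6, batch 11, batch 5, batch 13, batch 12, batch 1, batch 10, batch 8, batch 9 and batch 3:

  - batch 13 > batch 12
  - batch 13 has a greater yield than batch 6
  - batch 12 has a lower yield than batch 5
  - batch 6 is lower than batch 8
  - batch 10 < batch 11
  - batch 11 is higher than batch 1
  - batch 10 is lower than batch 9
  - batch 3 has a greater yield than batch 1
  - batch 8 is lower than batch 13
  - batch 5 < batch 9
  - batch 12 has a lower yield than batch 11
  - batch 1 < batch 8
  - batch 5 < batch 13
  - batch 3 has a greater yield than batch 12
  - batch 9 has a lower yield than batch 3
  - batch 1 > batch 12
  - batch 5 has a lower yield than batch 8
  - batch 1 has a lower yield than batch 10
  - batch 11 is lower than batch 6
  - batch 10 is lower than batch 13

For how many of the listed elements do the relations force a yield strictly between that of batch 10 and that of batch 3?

1

The relations place batch 10 below batch 3. An element lies strictly between them when it is forced above batch 10 and also forced below batch 3.
Above batch 10: {batch 11, batch 9, batch 6, batch 8, batch 13}. Below batch 3: {batch 12, batch 1, batch 5, batch 9}.
Intersection: {batch 9} — 1.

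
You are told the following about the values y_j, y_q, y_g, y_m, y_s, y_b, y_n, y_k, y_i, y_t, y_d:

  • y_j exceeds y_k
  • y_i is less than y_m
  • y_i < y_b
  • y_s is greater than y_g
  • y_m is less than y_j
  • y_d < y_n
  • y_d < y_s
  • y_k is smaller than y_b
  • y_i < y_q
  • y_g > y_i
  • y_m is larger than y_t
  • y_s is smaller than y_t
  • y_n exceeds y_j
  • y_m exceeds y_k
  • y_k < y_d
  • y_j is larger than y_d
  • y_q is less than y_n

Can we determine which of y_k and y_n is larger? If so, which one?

y_n

y_k < y_d and y_d < y_s give y_k < y_s.
With y_s < y_t: y_k < y_d < y_s < y_t.
Then y_t < y_m extends the chain to y_m.
Then y_m < y_j extends the chain to y_j.
With y_j < y_n: y_k < y_d < y_s < y_t < y_m < y_j < y_n.
So y_n is larger.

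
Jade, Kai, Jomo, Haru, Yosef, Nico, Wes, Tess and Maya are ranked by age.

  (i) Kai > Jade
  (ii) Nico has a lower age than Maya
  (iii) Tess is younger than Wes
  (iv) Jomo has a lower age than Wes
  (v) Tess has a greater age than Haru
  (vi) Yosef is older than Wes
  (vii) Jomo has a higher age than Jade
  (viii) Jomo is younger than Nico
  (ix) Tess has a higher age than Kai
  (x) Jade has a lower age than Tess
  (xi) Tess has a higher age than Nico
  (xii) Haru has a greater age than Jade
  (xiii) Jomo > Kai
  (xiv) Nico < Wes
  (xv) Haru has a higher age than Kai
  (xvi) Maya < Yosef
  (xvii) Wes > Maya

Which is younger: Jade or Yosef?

Jade

The relevant relations are Jade < Kai; Kai < Jomo; Jomo < Nico; Nico < Tess; Tess < Wes; Wes < Yosef.
Together: Jade < Kai < Jomo < Nico < Tess < Wes < Yosef.
So Jade < Yosef; Jade is the younger of the two.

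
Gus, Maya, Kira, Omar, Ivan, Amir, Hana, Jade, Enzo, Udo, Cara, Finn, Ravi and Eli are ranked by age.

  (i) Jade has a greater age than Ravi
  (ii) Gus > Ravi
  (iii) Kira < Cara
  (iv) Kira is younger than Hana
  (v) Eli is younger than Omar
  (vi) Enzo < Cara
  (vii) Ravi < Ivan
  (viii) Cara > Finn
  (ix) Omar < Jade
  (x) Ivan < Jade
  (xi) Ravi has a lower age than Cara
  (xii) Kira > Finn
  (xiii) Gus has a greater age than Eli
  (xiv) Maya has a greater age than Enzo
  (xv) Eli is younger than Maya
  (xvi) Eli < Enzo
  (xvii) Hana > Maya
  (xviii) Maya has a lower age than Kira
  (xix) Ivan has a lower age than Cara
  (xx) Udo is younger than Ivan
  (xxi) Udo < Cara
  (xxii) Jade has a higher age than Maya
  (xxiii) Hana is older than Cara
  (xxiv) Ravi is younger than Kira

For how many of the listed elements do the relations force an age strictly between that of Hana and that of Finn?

2

The relations place Finn below Hana. An element lies strictly between them when it is forced above Finn and also forced below Hana.
Above Finn: {Kira, Cara}. Below Hana: {Eli, Ravi, Udo, Enzo, Ivan, Maya, Kira, Cara}.
Intersection: {Kira, Cara} — 2.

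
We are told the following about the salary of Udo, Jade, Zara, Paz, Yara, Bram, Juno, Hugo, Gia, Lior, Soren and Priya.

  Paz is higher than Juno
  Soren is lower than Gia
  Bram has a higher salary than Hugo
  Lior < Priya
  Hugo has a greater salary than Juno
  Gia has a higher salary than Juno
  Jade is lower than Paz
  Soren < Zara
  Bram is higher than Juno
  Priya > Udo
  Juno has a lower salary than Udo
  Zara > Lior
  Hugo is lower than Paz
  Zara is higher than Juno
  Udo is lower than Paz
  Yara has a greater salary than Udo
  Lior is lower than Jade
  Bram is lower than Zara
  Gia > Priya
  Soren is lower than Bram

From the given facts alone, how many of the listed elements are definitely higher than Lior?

Directly above Lior: Jade, Priya, Zara.
One step further: Paz, Gia (5 so far).
Nothing else is reachable above Lior; 5 in all.

5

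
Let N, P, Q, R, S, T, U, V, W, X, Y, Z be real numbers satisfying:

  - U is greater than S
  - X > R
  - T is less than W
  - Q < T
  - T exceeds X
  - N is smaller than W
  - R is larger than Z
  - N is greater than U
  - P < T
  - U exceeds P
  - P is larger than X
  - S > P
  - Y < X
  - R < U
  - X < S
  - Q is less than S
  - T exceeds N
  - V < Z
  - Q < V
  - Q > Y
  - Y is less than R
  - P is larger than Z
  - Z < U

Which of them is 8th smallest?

S

Piecing the relations together gives one ordering: Y < Q < V < Z < R < X < P < S < U < N < T < W.
Counting 8 from the smallest end gives S.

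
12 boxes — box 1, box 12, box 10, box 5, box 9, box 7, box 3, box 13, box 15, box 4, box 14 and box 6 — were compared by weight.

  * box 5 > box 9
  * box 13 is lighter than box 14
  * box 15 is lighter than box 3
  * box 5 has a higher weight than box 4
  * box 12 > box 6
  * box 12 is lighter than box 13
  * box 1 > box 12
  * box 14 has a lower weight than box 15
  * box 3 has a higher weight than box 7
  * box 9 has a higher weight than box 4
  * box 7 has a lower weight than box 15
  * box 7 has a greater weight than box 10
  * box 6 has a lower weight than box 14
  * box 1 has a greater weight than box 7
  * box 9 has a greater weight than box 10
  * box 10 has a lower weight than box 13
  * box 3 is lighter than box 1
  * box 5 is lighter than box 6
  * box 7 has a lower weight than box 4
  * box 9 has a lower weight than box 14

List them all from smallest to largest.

box 10 < box 7 < box 4 < box 9 < box 5 < box 6 < box 12 < box 13 < box 14 < box 15 < box 3 < box 1

Nothing is placed below box 10, so it is least; from there box 10 < box 7; box 7 < box 4; box 4 < box 9; box 9 < box 5; box 5 < box 6; box 6 < box 12; box 12 < box 13; box 13 < box 14; box 14 < box 15; box 15 < box 3; box 3 < box 1, each given directly.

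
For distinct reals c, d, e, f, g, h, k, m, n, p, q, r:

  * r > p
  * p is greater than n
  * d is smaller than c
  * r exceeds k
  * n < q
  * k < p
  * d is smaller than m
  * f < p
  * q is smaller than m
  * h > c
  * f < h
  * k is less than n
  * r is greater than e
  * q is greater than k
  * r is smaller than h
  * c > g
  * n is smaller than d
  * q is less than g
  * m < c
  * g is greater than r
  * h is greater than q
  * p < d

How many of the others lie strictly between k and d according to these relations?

Chaining upward from k reaches: n, p, q, r, m, g, c, h.
Chaining downward from d reaches: n, f, p.
Strictly between k and d are those in both lists: n, p — 2 elements.

2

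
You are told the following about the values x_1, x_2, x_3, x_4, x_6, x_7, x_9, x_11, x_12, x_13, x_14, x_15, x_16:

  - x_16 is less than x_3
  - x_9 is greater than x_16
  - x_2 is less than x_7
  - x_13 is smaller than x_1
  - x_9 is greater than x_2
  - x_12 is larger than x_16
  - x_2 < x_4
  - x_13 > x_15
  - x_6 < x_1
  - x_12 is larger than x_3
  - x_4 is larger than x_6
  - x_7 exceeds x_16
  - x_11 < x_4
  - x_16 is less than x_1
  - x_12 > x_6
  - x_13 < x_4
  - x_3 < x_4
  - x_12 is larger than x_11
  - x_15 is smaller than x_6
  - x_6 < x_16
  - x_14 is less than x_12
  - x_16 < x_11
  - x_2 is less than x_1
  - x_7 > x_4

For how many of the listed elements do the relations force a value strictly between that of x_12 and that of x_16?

The relations place x_16 below x_12. An element lies strictly between them when it is forced above x_16 and also forced below x_12.
Above x_16: {x_3, x_11, x_4, x_9, x_7, x_1}. Below x_12: {x_15, x_6, x_14, x_3, x_11}.
Intersection: {x_3, x_11} — 2.

2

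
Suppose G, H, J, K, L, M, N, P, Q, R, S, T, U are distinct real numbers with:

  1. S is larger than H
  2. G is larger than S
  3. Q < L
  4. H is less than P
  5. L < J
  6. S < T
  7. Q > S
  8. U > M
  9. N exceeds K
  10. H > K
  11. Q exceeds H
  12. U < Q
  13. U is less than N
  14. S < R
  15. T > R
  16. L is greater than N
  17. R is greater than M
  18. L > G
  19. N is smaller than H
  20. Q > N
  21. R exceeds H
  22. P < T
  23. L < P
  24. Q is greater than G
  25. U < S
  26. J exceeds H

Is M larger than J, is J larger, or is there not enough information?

M < U and U < N give M < N.
With N < H: M < U < N < H.
Then H < S extends the chain to S.
With S < G: M < U < N < H < S < G.
With G < Q: M < U < N < H < S < G < Q.
With Q < L: M < U < N < H < S < G < Q < L.
Then L < J extends the chain to J.
So J is larger.

J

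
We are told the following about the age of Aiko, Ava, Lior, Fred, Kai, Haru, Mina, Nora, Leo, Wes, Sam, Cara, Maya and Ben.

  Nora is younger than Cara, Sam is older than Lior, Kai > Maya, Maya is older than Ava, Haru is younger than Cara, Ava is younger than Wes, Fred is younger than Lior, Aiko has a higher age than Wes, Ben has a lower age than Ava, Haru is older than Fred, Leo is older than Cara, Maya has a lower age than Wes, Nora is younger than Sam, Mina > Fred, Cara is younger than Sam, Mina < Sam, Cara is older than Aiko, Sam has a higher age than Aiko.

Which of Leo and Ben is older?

Leo

Ben < Ava < Maya < Wes < Aiko < Cara < Leo, by transitivity through Ava, Maya, Wes, Aiko, Cara.
So Ben < Leo; Leo is the older of the two.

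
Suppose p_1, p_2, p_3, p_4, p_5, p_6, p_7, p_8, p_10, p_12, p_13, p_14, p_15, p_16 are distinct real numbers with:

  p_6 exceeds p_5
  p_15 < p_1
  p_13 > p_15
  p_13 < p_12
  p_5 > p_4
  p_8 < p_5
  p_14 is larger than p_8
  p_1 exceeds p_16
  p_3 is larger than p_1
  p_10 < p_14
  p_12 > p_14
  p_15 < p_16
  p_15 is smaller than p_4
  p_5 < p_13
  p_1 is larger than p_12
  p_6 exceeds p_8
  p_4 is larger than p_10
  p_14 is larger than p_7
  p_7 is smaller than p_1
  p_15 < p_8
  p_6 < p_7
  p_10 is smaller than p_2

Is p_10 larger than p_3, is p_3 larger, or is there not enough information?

p_10 < p_4 < p_5 < p_6 < p_7 < p_14 < p_12 < p_1 < p_3, by transitivity through p_4, p_5, p_6, p_7, p_14, p_12, p_1.
So p_3 is larger.

p_3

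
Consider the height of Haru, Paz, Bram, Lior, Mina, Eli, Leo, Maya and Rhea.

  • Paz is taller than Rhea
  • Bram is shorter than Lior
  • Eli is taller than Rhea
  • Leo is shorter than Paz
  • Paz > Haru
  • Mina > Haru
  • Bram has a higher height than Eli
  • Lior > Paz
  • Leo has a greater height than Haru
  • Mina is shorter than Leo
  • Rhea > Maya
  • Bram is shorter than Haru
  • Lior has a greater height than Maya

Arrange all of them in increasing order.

Each adjacent pair is fixed by a given relation: Maya < Rhea; Rhea < Eli; Eli < Bram; Bram < Haru; Haru < Mina; Mina < Leo; Leo < Paz; Paz < Lior. Chaining them end to end gives the full order.

Maya < Rhea < Eli < Bram < Haru < Mina < Leo < Paz < Lior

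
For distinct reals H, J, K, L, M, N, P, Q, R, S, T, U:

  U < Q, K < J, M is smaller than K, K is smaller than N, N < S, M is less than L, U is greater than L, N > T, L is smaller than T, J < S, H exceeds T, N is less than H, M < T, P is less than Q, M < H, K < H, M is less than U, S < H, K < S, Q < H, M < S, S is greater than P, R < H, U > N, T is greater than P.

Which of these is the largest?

Chaining downward from H: directly below it, M, K, R, T, N, S, Q; then P, L, U, J.
That covers every other element, and nothing is given above H, so H is the largest.

H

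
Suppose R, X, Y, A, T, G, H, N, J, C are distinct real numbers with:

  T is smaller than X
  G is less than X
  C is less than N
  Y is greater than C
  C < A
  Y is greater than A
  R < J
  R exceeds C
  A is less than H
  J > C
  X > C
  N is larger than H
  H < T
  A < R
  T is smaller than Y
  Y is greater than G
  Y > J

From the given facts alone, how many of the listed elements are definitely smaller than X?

The elements the relations force below X are C, A, G, H, T — no chain reaches any other.
That is 5.

5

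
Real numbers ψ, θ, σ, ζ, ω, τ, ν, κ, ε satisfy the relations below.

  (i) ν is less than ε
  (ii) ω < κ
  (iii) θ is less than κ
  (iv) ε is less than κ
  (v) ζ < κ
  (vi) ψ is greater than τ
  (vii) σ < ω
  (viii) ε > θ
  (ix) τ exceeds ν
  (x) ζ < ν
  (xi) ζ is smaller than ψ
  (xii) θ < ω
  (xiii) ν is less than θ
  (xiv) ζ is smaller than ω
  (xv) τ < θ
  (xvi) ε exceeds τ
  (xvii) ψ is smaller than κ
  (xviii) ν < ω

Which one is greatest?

ζ is not greatest since ζ < ν; ν is not greatest since ν < τ; τ is not greatest since τ < θ; ψ is not greatest since ψ < κ; θ is not greatest since θ < ε; σ is not greatest since σ < ω; ε is not greatest since ε < κ; ω is not greatest since ω < κ.
Only κ has nothing above it, so κ is the greatest.

κ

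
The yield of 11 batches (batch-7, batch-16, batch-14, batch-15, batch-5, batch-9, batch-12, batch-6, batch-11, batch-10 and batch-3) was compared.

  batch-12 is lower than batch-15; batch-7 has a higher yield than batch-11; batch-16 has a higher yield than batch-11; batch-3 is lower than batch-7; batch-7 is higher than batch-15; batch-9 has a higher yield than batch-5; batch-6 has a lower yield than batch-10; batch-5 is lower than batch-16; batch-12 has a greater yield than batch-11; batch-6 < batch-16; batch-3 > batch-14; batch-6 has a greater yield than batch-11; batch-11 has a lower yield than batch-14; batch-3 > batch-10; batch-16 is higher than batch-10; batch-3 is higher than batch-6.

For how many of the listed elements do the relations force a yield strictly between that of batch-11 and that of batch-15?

1

Chaining upward from batch-11 reaches: batch-14, batch-6, batch-12, batch-10, batch-16, batch-3, batch-7.
Chaining downward from batch-15 reaches: batch-12.
Strictly between batch-11 and batch-15 are those in both lists: batch-12 — 1 element.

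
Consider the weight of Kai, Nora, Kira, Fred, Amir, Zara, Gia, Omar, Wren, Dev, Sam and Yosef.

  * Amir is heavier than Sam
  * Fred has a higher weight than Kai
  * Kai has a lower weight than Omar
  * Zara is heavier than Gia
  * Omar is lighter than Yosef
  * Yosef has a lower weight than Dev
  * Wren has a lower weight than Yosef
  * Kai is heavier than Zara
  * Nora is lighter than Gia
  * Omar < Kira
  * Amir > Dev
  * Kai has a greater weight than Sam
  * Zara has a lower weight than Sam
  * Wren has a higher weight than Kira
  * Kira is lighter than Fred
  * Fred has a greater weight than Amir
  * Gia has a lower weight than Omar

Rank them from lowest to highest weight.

Nora < Gia < Zara < Sam < Kai < Omar < Kira < Wren < Yosef < Dev < Amir < Fred

Nothing is placed below Nora, so it is least; from there Nora < Gia; Gia < Zara; Zara < Sam; Sam < Kai; Kai < Omar; Omar < Kira; Kira < Wren; Wren < Yosef; Yosef < Dev; Dev < Amir; Amir < Fred, each given directly.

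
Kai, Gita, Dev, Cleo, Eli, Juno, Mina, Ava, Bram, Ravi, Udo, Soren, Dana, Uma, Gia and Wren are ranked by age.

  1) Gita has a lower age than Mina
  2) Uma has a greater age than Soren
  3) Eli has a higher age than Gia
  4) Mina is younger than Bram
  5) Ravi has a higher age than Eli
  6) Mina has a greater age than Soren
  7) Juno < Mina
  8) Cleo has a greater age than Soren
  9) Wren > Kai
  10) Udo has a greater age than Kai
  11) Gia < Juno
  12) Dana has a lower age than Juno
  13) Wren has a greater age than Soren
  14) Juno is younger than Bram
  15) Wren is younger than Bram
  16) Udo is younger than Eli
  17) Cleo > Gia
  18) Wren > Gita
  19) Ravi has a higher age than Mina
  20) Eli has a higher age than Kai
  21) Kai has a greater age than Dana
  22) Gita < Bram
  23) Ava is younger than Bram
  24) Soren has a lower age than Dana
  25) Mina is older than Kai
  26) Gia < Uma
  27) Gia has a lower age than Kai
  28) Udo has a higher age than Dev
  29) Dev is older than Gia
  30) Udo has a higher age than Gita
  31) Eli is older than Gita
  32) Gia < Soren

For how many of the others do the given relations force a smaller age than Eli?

From Eli the given relations immediately reach Gia, Gita, Kai, Udo.
From those, Dana, Dev — 6 in total.
From those, Soren — 7 in total.
Nothing else is reachable below Eli; 7 in all.

7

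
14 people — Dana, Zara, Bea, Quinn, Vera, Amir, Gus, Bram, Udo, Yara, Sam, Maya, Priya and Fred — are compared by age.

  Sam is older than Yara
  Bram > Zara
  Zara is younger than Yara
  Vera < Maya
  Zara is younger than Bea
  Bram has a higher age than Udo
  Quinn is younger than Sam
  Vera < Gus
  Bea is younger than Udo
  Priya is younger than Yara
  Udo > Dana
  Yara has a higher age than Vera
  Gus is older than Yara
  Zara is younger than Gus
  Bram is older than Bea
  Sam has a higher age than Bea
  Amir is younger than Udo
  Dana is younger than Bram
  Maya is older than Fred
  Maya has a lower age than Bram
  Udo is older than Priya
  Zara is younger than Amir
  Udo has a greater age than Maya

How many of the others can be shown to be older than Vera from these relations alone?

From Vera the given relations immediately reach Maya, Yara, Gus.
From those, Udo, Sam, Bram — 6 in total.
Nothing else is reachable above Vera; 6 in all.

6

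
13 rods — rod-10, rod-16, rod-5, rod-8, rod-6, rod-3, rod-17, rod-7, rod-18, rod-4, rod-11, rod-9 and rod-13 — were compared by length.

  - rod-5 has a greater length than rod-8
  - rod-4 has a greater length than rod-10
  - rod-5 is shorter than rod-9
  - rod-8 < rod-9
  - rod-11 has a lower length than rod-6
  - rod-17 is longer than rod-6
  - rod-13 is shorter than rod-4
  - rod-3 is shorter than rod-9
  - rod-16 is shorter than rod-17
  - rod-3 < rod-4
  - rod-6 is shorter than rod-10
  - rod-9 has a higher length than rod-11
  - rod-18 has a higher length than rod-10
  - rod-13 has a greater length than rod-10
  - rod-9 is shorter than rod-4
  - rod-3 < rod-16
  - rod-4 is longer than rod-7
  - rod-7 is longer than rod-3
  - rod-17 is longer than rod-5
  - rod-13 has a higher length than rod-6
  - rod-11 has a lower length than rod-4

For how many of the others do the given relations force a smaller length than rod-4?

9

Directly below rod-4: rod-3, rod-11, rod-9, rod-10, rod-13, rod-7.
One step further: rod-8, rod-5, rod-6 (9 so far).
Nothing else is reachable below rod-4; 9 in all.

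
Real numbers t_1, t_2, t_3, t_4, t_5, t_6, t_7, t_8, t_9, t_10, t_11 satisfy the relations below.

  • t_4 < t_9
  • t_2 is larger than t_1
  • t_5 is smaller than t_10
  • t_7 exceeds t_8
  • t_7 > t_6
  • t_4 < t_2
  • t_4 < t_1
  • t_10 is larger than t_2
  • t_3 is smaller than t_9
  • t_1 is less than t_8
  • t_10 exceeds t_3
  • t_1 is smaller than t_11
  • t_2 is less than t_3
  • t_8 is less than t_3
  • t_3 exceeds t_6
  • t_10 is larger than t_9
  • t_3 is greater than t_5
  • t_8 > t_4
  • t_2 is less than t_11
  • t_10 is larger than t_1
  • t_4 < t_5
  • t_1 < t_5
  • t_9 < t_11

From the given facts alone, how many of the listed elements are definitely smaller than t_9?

7

Directly below t_9: t_4, t_3.
One step further: t_5, t_6, t_8, t_2 (6 so far).
One step further: t_1 (7 so far).
No other element is forced below t_9 by the given relations, so the count is 7.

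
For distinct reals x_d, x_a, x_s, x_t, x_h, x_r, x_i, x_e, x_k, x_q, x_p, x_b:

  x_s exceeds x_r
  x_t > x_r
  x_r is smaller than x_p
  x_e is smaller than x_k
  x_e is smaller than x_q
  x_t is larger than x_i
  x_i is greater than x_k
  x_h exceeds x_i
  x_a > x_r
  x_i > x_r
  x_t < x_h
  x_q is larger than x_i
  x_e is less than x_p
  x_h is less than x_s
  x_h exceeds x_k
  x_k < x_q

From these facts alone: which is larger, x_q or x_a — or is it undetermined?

undetermined

Following every chain through x_a: below x_a we get x_r.
x_q is not reached, and no chain runs the other way from x_q to x_a.
So the given relations leave the order of x_a and x_q undetermined.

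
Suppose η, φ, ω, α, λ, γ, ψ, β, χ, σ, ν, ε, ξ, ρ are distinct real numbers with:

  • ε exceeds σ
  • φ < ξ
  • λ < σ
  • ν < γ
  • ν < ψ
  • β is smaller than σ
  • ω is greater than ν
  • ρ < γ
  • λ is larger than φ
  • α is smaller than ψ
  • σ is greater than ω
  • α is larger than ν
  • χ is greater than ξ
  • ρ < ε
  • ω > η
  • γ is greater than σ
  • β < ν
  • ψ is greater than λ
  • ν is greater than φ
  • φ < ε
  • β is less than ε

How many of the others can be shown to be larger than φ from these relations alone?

10

The elements the relations force above φ are ξ, ν, χ, λ, α, ω, σ, ψ, ε, γ — no chain reaches any other.
That is 10.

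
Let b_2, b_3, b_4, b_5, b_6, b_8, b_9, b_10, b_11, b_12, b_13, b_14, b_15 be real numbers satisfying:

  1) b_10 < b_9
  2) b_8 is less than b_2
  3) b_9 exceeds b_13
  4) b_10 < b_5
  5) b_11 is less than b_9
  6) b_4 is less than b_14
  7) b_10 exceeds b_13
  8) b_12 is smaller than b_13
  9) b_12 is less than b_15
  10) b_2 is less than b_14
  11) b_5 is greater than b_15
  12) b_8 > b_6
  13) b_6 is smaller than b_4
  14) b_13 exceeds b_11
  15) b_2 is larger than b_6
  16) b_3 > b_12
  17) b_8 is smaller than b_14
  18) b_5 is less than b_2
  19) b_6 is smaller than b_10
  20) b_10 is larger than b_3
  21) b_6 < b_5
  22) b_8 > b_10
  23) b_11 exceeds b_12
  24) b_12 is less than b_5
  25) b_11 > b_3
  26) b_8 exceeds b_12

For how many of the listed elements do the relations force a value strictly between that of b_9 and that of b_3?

The relations place b_3 below b_9. An element lies strictly between them when it is forced above b_3 and also forced below b_9.
Above b_3: {b_11, b_13, b_10, b_8, b_5, b_2, b_14}. Below b_9: {b_12, b_6, b_11, b_13, b_10}.
Intersection: {b_11, b_13, b_10} — 3.

3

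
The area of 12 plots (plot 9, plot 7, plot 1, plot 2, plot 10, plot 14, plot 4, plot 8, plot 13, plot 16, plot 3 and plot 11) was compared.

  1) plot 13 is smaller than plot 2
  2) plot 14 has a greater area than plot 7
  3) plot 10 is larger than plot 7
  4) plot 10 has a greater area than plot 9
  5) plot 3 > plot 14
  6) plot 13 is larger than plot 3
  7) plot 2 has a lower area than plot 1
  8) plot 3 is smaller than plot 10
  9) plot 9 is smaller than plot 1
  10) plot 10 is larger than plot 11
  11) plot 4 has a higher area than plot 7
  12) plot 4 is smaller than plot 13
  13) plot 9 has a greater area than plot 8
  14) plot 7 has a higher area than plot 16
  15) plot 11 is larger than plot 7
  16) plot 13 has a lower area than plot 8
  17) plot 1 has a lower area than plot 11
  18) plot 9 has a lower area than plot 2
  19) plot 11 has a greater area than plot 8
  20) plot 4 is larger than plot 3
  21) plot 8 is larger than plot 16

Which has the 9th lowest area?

The consecutive relations fix a unique order: plot 16 < plot 7 < plot 14 < plot 3 < plot 4 < plot 13 < plot 8 < plot 9 < plot 2 < plot 1 < plot 11 < plot 10.
The 9th smallest is plot 2.

plot 2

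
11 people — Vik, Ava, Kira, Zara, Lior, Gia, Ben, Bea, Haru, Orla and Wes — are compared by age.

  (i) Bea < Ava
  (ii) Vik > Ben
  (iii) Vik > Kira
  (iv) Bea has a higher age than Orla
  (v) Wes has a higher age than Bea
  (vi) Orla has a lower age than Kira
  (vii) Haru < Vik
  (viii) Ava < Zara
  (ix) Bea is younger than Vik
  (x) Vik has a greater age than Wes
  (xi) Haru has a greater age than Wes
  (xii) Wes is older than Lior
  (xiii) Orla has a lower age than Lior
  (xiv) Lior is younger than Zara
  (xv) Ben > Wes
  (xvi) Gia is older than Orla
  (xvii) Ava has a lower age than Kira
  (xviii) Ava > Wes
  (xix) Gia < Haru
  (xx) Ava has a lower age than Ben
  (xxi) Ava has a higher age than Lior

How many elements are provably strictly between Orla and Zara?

4

The relations place Orla below Zara. An element lies strictly between them when it is forced above Orla and also forced below Zara.
Above Orla: {Gia, Bea, Lior, Wes, Ava, Ben, Kira, Haru, Vik}. Below Zara: {Bea, Lior, Wes, Ava}.
Intersection: {Bea, Lior, Wes, Ava} — 4.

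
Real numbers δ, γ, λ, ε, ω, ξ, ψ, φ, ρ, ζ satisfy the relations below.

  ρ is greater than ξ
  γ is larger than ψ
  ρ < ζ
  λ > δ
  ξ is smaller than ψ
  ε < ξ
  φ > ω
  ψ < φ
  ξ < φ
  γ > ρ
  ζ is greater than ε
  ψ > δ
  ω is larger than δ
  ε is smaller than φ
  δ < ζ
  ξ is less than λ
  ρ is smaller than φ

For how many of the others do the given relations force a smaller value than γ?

5

The elements the relations force below γ are ε, ξ, δ, ρ, ψ — no chain reaches any other.
That is 5.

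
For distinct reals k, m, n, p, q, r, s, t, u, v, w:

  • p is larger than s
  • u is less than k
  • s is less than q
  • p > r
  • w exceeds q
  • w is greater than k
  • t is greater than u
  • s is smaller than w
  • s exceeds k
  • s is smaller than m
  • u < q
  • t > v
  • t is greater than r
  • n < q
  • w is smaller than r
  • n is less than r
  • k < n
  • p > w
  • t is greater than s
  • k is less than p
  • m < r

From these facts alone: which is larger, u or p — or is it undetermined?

u < k < s < q < w < p, by transitivity through k, s, q, w.
So p is larger.

p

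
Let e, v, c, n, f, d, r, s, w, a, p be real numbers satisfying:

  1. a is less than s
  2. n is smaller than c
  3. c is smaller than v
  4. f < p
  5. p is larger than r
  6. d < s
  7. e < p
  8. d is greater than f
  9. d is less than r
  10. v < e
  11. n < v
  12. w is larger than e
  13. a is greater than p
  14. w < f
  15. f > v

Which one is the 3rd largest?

p

Piecing the relations together gives one ordering: n < c < v < e < w < f < d < r < p < a < s.
The 3rd largest is p.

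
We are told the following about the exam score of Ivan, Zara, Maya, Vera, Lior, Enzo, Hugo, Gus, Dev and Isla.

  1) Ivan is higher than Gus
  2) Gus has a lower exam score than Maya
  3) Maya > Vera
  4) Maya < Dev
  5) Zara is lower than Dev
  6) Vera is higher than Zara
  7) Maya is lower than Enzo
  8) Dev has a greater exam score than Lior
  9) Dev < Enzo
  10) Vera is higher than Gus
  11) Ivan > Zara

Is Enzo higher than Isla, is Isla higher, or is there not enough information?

Following every chain through Isla: nothing is chained to Isla.
Enzo is not reached, and no chain runs the other way from Enzo to Isla.
So the given relations leave the order of Isla and Enzo undetermined.

undetermined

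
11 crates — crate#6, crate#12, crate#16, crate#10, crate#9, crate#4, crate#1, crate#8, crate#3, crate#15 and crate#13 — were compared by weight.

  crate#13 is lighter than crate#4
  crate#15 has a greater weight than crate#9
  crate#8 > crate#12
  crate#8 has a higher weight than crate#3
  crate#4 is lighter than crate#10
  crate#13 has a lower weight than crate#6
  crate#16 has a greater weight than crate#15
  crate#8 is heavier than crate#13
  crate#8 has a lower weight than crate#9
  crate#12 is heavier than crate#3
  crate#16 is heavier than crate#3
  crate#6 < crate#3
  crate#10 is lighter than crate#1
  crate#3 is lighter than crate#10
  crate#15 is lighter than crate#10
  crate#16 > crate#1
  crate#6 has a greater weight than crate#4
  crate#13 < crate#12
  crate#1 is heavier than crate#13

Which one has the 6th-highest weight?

crate#8

Chaining the given pairs: crate#13 < crate#4 < crate#6 < crate#3 < crate#12 < crate#8 < crate#9 < crate#15 < crate#10 < crate#1 < crate#16.
Counting 6 from the largest end gives crate#8.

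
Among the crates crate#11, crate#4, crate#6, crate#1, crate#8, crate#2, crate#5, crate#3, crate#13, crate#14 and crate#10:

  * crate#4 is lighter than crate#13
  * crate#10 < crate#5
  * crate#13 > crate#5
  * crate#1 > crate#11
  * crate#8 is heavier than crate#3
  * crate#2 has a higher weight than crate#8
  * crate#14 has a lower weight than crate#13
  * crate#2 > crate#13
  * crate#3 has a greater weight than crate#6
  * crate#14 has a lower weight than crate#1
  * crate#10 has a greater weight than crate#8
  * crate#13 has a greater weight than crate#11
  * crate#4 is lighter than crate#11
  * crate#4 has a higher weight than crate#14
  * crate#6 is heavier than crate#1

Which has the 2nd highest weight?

crate#13

Chaining the given pairs: crate#14 < crate#4 < crate#11 < crate#1 < crate#6 < crate#3 < crate#8 < crate#10 < crate#5 < crate#13 < crate#2.
The 2nd largest is crate#13.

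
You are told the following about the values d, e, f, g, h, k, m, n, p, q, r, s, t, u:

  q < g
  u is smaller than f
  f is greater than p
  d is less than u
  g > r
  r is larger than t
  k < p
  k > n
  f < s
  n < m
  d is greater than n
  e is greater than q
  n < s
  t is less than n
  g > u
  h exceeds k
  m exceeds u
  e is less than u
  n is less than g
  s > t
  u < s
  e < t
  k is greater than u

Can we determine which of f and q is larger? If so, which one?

Link the given pairs in sequence: q < e; e < t; t < n; n < d; d < u; u < k; k < p; p < f.
Chaining these gives q < e < t < n < d < u < k < p < f.
So f is larger.

f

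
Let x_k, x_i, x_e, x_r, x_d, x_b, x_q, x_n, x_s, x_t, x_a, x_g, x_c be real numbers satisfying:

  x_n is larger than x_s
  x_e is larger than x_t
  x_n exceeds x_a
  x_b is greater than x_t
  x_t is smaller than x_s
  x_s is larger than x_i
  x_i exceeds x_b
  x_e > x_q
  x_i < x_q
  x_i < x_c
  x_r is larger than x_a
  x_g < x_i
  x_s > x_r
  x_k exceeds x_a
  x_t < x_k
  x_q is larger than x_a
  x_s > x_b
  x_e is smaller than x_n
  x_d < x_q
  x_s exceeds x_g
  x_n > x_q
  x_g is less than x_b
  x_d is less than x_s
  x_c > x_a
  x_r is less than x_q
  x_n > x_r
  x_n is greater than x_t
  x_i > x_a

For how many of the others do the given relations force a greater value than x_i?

5

From x_i the given relations immediately reach x_q, x_c, x_s.
From those, x_e, x_n — 5 in total.
Nothing else is reachable above x_i; 5 in all.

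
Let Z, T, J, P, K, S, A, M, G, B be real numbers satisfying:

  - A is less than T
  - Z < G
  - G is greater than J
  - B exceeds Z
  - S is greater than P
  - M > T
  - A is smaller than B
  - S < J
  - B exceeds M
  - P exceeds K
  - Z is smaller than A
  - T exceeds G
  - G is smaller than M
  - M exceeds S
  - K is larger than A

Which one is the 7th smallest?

Chaining the given pairs: Z < A < K < P < S < J < G < T < M < B.
Counting 7 from the smallest end gives G.

G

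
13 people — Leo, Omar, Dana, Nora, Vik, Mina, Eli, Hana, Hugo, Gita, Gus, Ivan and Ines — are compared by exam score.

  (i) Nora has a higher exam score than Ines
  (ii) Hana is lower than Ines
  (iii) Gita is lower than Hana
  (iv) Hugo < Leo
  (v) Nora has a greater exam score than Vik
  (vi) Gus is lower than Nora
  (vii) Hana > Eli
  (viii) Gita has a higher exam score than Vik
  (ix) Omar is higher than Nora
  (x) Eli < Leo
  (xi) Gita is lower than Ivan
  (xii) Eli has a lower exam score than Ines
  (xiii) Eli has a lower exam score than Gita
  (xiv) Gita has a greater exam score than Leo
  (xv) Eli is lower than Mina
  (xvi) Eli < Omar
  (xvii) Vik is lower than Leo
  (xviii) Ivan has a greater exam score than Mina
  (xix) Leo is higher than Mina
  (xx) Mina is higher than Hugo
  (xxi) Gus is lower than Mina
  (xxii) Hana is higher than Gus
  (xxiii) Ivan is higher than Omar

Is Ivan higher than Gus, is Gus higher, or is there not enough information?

Ivan

Gus < Mina and Mina < Leo give Gus < Leo.
With Leo < Gita: Gus < Mina < Leo < Gita.
Then Gita < Hana extends the chain to Hana.
Then Hana < Ines extends the chain to Ines.
Then Ines < Nora extends the chain to Nora.
Then Nora < Omar extends the chain to Omar.
Then Omar < Ivan extends the chain to Ivan.
So Ivan is higher.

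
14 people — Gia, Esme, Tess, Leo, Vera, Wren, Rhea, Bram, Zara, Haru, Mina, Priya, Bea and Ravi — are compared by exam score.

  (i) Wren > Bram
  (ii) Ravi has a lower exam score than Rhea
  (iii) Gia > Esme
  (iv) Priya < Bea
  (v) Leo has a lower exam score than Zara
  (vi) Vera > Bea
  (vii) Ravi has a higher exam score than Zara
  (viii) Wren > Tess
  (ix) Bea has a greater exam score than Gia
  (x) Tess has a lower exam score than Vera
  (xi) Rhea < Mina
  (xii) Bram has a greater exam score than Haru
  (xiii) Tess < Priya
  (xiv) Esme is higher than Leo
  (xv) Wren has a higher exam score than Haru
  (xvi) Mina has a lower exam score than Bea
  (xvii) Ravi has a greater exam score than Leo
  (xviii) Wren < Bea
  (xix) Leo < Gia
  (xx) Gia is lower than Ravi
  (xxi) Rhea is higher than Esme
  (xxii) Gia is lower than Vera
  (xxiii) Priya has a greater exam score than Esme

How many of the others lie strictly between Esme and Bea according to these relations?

Chaining upward from Esme reaches: Gia, Ravi, Rhea, Priya, Mina, Vera.
Chaining downward from Bea reaches: Tess, Leo, Zara, Haru, Gia, Ravi, Bram, Rhea, Wren, Priya, Mina.
Strictly between Esme and Bea are those in both lists: Gia, Ravi, Rhea, Priya, Mina — 5 elements.

5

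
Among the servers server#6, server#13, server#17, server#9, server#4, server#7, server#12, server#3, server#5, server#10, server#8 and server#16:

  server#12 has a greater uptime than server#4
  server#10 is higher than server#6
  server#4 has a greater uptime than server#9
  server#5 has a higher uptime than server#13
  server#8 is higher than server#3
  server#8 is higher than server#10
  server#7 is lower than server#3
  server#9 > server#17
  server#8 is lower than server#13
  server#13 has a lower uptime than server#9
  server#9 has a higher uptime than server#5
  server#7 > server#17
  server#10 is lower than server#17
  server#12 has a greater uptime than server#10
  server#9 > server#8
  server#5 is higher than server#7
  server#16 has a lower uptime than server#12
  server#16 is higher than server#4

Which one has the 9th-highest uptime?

server#7

The consecutive relations fix a unique order: server#6 < server#10 < server#17 < server#7 < server#3 < server#8 < server#13 < server#5 < server#9 < server#4 < server#16 < server#12.
The 9th largest is server#7.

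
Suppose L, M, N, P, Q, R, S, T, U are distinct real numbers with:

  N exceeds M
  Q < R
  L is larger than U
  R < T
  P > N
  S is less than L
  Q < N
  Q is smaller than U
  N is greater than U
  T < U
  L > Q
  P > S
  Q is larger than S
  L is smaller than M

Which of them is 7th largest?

R

Piecing the relations together gives one ordering: S < Q < R < T < U < L < M < N < P.
Counting 7 from the largest end gives R.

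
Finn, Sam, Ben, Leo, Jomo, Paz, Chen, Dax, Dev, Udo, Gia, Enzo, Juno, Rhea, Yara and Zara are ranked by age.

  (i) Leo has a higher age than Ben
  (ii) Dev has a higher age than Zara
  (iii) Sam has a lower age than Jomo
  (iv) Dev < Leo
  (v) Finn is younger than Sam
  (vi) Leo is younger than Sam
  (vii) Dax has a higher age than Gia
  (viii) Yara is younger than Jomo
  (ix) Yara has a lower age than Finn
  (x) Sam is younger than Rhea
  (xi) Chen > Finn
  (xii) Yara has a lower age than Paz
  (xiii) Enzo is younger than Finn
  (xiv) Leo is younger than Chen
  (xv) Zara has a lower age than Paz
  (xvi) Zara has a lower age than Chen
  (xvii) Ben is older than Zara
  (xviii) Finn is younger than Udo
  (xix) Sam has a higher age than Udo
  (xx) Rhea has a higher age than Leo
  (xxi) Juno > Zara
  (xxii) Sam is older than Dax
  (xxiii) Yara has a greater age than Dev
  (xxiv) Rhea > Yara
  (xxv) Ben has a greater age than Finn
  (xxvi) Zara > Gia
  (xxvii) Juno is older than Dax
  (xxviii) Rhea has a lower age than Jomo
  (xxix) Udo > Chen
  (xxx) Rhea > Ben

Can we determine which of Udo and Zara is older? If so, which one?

The relevant relations are Zara < Dev; Dev < Yara; Yara < Finn; Finn < Ben; Ben < Leo; Leo < Chen; Chen < Udo.
Chaining these gives Zara < Dev < Yara < Finn < Ben < Leo < Chen < Udo.
So Udo is older.

Udo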